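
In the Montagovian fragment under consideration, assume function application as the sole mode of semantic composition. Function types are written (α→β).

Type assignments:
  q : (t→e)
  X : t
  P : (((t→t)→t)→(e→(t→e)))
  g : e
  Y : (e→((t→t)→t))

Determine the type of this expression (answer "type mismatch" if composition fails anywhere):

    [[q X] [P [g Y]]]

(t→e)

[q X]: (t→e) applied to t yields e.
[g Y]: (e→((t→t)→t)) applied to e yields ((t→t)→t).
[P [g Y]]: (((t→t)→t)→(e→(t→e))) applied to ((t→t)→t) yields (e→(t→e)).
[[q X] [P [g Y]]]: (e→(t→e)) applied to e yields (t→e).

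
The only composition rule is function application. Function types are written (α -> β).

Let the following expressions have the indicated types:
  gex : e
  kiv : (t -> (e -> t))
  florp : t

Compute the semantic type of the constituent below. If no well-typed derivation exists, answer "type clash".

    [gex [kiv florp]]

[kiv florp]: (t -> (e -> t)) applied to t yields (e -> t).
[gex [kiv florp]]: (e -> t) applied to e yields t.

t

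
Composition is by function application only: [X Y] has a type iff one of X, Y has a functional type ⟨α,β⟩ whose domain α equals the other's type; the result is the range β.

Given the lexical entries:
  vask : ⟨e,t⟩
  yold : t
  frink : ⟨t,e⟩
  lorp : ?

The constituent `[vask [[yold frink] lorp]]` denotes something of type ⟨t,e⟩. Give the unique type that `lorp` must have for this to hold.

⟨e,⟨⟨e,t⟩,⟨t,e⟩⟩⟩

[vask [[yold frink] lorp]] must have type ⟨t,e⟩. The sister vask has type ⟨e,t⟩; that is not a function onto ⟨t,e⟩, so [[yold frink] lorp] must be the functor, of type ⟨⟨e,t⟩,⟨t,e⟩⟩.
[[yold frink] lorp] must have type ⟨⟨e,t⟩,⟨t,e⟩⟩. The sister [yold frink] has type e; that is not a function onto ⟨⟨e,t⟩,⟨t,e⟩⟩, so lorp must be the functor, of type ⟨e,⟨⟨e,t⟩,⟨t,e⟩⟩⟩.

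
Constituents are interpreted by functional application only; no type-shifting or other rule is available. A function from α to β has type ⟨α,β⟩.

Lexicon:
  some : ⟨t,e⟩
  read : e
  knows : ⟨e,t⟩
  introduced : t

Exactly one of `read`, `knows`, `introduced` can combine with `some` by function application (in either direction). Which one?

introduced

read : e — does not combine with some.
knows : ⟨e,t⟩ — does not combine with some.
introduced — combines: some : ⟨t,e⟩ takes introduced : t as argument, giving e.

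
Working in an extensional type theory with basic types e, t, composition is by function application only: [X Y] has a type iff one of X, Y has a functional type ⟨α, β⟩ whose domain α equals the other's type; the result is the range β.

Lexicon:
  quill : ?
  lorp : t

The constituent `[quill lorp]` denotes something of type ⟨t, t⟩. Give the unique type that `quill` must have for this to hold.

At [quill lorp] (required: ⟨t, t⟩): lorp is t, which is not a function with range ⟨t, t⟩; hence quill is the functor — type ⟨t, ⟨t, t⟩⟩.

⟨t, ⟨t, t⟩⟩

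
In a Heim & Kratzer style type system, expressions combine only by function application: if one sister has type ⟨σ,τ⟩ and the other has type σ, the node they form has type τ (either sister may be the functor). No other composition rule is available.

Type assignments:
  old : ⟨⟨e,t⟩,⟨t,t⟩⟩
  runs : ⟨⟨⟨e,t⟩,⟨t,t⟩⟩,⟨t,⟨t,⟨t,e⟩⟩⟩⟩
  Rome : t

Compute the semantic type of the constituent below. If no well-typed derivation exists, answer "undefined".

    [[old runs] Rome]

⟨t,⟨t,e⟩⟩

[old runs]: functor runs : ⟨⟨⟨e,t⟩,⟨t,t⟩⟩,⟨t,⟨t,⟨t,e⟩⟩⟩⟩, argument old : ⟨⟨e,t⟩,⟨t,t⟩⟩; result ⟨t,⟨t,⟨t,e⟩⟩⟩.
[[old runs] Rome]: functor [old runs] : ⟨t,⟨t,⟨t,e⟩⟩⟩, argument Rome : t; result ⟨t,⟨t,e⟩⟩.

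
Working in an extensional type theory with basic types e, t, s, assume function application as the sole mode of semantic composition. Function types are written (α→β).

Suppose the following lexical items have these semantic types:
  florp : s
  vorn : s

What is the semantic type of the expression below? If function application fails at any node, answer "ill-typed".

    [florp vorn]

ill-typed

[florp vorn]: s and s cannot combine by function application — type clash.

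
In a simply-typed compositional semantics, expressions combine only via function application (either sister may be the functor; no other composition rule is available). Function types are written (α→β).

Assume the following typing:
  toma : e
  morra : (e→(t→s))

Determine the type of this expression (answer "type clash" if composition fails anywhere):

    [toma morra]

(t→s)

At [toma morra], morra : (e→(t→s)) takes toma : e, giving (t→s).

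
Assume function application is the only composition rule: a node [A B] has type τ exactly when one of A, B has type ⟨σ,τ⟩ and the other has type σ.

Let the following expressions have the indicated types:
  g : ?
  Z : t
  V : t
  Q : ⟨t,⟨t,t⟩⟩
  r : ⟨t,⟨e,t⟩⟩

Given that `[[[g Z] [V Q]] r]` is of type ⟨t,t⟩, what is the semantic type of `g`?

⟨t,⟨⟨t,t⟩,⟨⟨t,⟨e,t⟩⟩,⟨t,t⟩⟩⟩⟩

[[[g Z] [V Q]] r] must have type ⟨t,t⟩. The sister r has type ⟨t,⟨e,t⟩⟩; that is not a function onto ⟨t,t⟩, so [[g Z] [V Q]] must be the functor, of type ⟨⟨t,⟨e,t⟩⟩,⟨t,t⟩⟩.
[[g Z] [V Q]] must have type ⟨⟨t,⟨e,t⟩⟩,⟨t,t⟩⟩. The sister [V Q] has type ⟨t,t⟩; that is not a function onto ⟨⟨t,⟨e,t⟩⟩,⟨t,t⟩⟩, so [g Z] must be the functor, of type ⟨⟨t,t⟩,⟨⟨t,⟨e,t⟩⟩,⟨t,t⟩⟩⟩.
[g Z] must have type ⟨⟨t,t⟩,⟨⟨t,⟨e,t⟩⟩,⟨t,t⟩⟩⟩. The sister Z has type t; that is not a function onto ⟨⟨t,t⟩,⟨⟨t,⟨e,t⟩⟩,⟨t,t⟩⟩⟩, so g must be the functor, of type ⟨t,⟨⟨t,t⟩,⟨⟨t,⟨e,t⟩⟩,⟨t,t⟩⟩⟩⟩.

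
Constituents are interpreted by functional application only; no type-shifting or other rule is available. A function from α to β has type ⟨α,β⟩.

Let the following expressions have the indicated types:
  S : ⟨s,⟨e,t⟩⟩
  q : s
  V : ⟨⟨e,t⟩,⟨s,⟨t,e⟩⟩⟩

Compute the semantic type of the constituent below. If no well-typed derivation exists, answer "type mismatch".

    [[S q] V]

[S q]: ⟨s,⟨e,t⟩⟩ applied to s yields ⟨e,t⟩.
[[S q] V]: ⟨⟨e,t⟩,⟨s,⟨t,e⟩⟩⟩ applied to ⟨e,t⟩ yields ⟨s,⟨t,e⟩⟩.

⟨s,⟨t,e⟩⟩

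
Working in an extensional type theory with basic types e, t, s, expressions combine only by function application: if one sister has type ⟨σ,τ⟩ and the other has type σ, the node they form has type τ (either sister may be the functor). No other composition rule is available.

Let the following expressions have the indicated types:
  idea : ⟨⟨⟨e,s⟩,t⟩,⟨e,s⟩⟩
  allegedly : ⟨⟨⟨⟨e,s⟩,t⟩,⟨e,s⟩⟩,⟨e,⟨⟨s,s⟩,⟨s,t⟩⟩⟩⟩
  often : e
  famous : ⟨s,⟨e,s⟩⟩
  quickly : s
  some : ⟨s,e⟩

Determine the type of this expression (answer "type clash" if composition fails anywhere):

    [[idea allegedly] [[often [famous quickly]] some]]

[idea allegedly]: allegedly is ⟨⟨⟨⟨e,s⟩,t⟩,⟨e,s⟩⟩,⟨e,⟨⟨s,s⟩,⟨s,t⟩⟩⟩⟩, idea is ⟨⟨⟨e,s⟩,t⟩,⟨e,s⟩⟩; result ⟨e,⟨⟨s,s⟩,⟨s,t⟩⟩⟩.
[famous quickly]: famous is ⟨s,⟨e,s⟩⟩, quickly is s; result ⟨e,s⟩.
[often [famous quickly]]: [famous quickly] is ⟨e,s⟩, often is e; result s.
[[often [famous quickly]] some]: some is ⟨s,e⟩, [often [famous quickly]] is s; result e.
[[idea allegedly] [[often [famous quickly]] some]]: [idea allegedly] is ⟨e,⟨⟨s,s⟩,⟨s,t⟩⟩⟩, [[often [famous quickly]] some] is e; result ⟨⟨s,s⟩,⟨s,t⟩⟩.

⟨⟨s,s⟩,⟨s,t⟩⟩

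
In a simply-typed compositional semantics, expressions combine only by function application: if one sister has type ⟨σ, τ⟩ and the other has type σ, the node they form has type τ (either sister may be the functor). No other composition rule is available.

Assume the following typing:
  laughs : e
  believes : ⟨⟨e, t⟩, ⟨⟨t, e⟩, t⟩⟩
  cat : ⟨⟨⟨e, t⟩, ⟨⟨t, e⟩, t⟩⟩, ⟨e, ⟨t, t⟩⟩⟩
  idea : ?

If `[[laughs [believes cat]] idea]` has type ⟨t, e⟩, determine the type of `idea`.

⟨⟨t, t⟩, ⟨t, e⟩⟩

At [[laughs [believes cat]] idea] (required: ⟨t, e⟩): [laughs [believes cat]] is ⟨t, t⟩, which is not a function with range ⟨t, e⟩; hence idea is the functor — type ⟨⟨t, t⟩, ⟨t, e⟩⟩.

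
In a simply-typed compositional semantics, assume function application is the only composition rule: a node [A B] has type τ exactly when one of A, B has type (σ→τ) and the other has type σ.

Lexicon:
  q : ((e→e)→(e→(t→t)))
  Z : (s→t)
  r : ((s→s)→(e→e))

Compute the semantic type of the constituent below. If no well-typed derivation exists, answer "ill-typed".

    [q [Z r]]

At [Z r]: neither (s→t) nor ((s→s)→(e→e)) can take the other as argument; the node is ill-typed.

ill-typed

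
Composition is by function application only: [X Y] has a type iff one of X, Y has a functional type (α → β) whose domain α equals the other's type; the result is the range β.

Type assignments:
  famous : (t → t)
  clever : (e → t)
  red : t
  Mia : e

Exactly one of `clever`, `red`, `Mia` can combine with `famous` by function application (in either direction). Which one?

clever : (e → t) — neither side's domain matches the other.
red — combines: famous : (t → t) takes red : t as argument, giving t.
Mia : e — neither side's domain matches the other.

red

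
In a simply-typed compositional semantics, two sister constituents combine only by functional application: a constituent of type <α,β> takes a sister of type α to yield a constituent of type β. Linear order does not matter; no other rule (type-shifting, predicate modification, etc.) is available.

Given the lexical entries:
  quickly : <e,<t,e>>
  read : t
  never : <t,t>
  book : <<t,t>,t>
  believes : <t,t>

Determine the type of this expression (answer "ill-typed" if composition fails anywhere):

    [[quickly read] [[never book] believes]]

ill-typed

[quickly read]: <e,<t,e>> with t — neither is a function whose domain matches the other; composition fails here.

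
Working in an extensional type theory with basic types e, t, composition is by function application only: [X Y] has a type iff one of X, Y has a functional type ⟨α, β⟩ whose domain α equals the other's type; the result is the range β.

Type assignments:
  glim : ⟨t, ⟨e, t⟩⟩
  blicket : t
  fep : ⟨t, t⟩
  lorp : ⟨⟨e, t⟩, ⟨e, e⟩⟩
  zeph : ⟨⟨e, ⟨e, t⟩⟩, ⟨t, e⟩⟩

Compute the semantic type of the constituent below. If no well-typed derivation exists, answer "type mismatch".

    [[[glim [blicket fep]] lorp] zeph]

[blicket fep]: fep is ⟨t, t⟩, blicket is t; result t.
[glim [blicket fep]]: glim is ⟨t, ⟨e, t⟩⟩, [blicket fep] is t; result ⟨e, t⟩.
[[glim [blicket fep]] lorp]: lorp is ⟨⟨e, t⟩, ⟨e, e⟩⟩, [glim [blicket fep]] is ⟨e, t⟩; result ⟨e, e⟩.
At [[[glim [blicket fep]] lorp] zeph]: neither ⟨e, e⟩ nor ⟨⟨e, ⟨e, t⟩⟩, ⟨t, e⟩⟩ can take the other as argument; the node is ill-typed.

type mismatch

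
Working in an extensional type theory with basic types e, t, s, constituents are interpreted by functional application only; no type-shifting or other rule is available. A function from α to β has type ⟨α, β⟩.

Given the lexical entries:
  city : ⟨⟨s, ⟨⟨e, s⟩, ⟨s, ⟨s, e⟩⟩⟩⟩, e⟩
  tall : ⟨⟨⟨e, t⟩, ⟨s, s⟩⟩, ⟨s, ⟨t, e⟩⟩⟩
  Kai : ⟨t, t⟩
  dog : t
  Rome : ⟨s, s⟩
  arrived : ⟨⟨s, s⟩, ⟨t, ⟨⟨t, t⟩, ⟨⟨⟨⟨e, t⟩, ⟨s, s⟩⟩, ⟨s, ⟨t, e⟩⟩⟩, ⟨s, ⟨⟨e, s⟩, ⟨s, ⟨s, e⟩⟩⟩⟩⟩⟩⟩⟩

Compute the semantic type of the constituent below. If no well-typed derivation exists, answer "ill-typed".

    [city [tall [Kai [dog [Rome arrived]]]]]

e

[Rome arrived]: functor arrived : ⟨⟨s, s⟩, ⟨t, ⟨⟨t, t⟩, ⟨⟨⟨⟨e, t⟩, ⟨s, s⟩⟩, ⟨s, ⟨t, e⟩⟩⟩, ⟨s, ⟨⟨e, s⟩, ⟨s, ⟨s, e⟩⟩⟩⟩⟩⟩⟩⟩, argument Rome : ⟨s, s⟩; result ⟨t, ⟨⟨t, t⟩, ⟨⟨⟨⟨e, t⟩, ⟨s, s⟩⟩, ⟨s, ⟨t, e⟩⟩⟩, ⟨s, ⟨⟨e, s⟩, ⟨s, ⟨s, e⟩⟩⟩⟩⟩⟩⟩.
[dog [Rome arrived]]: functor [Rome arrived] : ⟨t, ⟨⟨t, t⟩, ⟨⟨⟨⟨e, t⟩, ⟨s, s⟩⟩, ⟨s, ⟨t, e⟩⟩⟩, ⟨s, ⟨⟨e, s⟩, ⟨s, ⟨s, e⟩⟩⟩⟩⟩⟩⟩, argument dog : t; result ⟨⟨t, t⟩, ⟨⟨⟨⟨e, t⟩, ⟨s, s⟩⟩, ⟨s, ⟨t, e⟩⟩⟩, ⟨s, ⟨⟨e, s⟩, ⟨s, ⟨s, e⟩⟩⟩⟩⟩⟩.
[Kai [dog [Rome arrived]]]: functor [dog [Rome arrived]] : ⟨⟨t, t⟩, ⟨⟨⟨⟨e, t⟩, ⟨s, s⟩⟩, ⟨s, ⟨t, e⟩⟩⟩, ⟨s, ⟨⟨e, s⟩, ⟨s, ⟨s, e⟩⟩⟩⟩⟩⟩, argument Kai : ⟨t, t⟩; result ⟨⟨⟨⟨e, t⟩, ⟨s, s⟩⟩, ⟨s, ⟨t, e⟩⟩⟩, ⟨s, ⟨⟨e, s⟩, ⟨s, ⟨s, e⟩⟩⟩⟩⟩.
[tall [Kai [dog [Rome arrived]]]]: functor [Kai [dog [Rome arrived]]] : ⟨⟨⟨⟨e, t⟩, ⟨s, s⟩⟩, ⟨s, ⟨t, e⟩⟩⟩, ⟨s, ⟨⟨e, s⟩, ⟨s, ⟨s, e⟩⟩⟩⟩⟩, argument tall : ⟨⟨⟨e, t⟩, ⟨s, s⟩⟩, ⟨s, ⟨t, e⟩⟩⟩; result ⟨s, ⟨⟨e, s⟩, ⟨s, ⟨s, e⟩⟩⟩⟩.
[city [tall [Kai [dog [Rome arrived]]]]]: functor city : ⟨⟨s, ⟨⟨e, s⟩, ⟨s, ⟨s, e⟩⟩⟩⟩, e⟩, argument [tall [Kai [dog [Rome arrived]]]] : ⟨s, ⟨⟨e, s⟩, ⟨s, ⟨s, e⟩⟩⟩⟩; result e.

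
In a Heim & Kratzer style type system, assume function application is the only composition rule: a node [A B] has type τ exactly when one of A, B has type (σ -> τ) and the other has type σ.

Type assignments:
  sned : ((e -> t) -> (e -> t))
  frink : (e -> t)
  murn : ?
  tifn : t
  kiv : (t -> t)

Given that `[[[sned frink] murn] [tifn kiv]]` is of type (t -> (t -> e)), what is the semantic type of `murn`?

((e -> t) -> (t -> (t -> (t -> e))))

[[[sned frink] murn] [tifn kiv]] must have type (t -> (t -> e)). The sister [tifn kiv] has type t; that is not a function onto (t -> (t -> e)), so [[sned frink] murn] must be the functor, of type (t -> (t -> (t -> e))).
[[sned frink] murn] must have type (t -> (t -> (t -> e))). The sister [sned frink] has type (e -> t); that is not a function onto (t -> (t -> (t -> e))), so murn must be the functor, of type ((e -> t) -> (t -> (t -> (t -> e)))).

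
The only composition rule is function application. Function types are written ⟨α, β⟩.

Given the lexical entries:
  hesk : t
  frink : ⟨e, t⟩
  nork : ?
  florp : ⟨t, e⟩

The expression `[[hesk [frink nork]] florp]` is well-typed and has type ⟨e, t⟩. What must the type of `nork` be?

[[hesk [frink nork]] florp] must have type ⟨e, t⟩. The sister florp has type ⟨t, e⟩; that is not a function onto ⟨e, t⟩, so [hesk [frink nork]] must be the functor, of type ⟨⟨t, e⟩, ⟨e, t⟩⟩.
[hesk [frink nork]] must have type ⟨⟨t, e⟩, ⟨e, t⟩⟩. The sister hesk has type t; that is not a function onto ⟨⟨t, e⟩, ⟨e, t⟩⟩, so [frink nork] must be the functor, of type ⟨t, ⟨⟨t, e⟩, ⟨e, t⟩⟩⟩.
[frink nork] must have type ⟨t, ⟨⟨t, e⟩, ⟨e, t⟩⟩⟩. The sister frink has type ⟨e, t⟩; that is not a function onto ⟨t, ⟨⟨t, e⟩, ⟨e, t⟩⟩⟩, so nork must be the functor, of type ⟨⟨e, t⟩, ⟨t, ⟨⟨t, e⟩, ⟨e, t⟩⟩⟩⟩.

⟨⟨e, t⟩, ⟨t, ⟨⟨t, e⟩, ⟨e, t⟩⟩⟩⟩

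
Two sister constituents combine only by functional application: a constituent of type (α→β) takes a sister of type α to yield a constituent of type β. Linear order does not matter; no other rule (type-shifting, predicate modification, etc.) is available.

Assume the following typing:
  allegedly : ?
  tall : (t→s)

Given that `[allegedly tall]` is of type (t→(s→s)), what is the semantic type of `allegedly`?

((t→s)→(t→(s→s)))

For [allegedly tall] to have type (t→(s→s)) with tall of type (t→s), allegedly must be the function: allegedly : ((t→s)→(t→(s→s))).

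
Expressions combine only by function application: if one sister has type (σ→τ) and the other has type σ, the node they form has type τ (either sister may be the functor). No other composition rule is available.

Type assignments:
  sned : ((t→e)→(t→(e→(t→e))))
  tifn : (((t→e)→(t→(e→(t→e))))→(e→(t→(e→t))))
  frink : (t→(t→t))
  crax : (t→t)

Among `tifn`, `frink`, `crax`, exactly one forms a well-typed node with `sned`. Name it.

tifn

tifn — combines: tifn : (((t→e)→(t→(e→(t→e))))→(e→(t→(e→t)))) takes sned : ((t→e)→(t→(e→(t→e)))) as argument, giving (e→(t→(e→t))).
frink : (t→(t→t)) — no; sned wants (t→e), and frink wants t.
crax : (t→t) — no; sned wants (t→e), and crax wants t.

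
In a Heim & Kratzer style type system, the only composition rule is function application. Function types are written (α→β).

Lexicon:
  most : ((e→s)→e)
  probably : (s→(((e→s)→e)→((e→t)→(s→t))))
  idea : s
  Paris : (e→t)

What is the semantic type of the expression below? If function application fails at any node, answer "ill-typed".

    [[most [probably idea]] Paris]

(s→t)

[probably idea]: (s→(((e→s)→e)→((e→t)→(s→t)))) applied to s yields (((e→s)→e)→((e→t)→(s→t))).
[most [probably idea]]: (((e→s)→e)→((e→t)→(s→t))) applied to ((e→s)→e) yields ((e→t)→(s→t)).
[[most [probably idea]] Paris]: ((e→t)→(s→t)) applied to (e→t) yields (s→t).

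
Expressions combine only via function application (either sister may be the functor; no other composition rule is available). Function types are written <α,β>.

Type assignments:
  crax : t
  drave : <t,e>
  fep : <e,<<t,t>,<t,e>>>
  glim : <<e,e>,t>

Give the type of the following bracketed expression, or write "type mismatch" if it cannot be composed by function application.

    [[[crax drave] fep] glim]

[crax drave]: drave is <t,e>, crax is t; result e.
[[crax drave] fep]: fep is <e,<<t,t>,<t,e>>>, [crax drave] is e; result <<t,t>,<t,e>>.
[[[crax drave] fep] glim]: <<t,t>,<t,e>> with <<e,e>,t> — neither is a function whose domain matches the other; composition fails here.

type mismatch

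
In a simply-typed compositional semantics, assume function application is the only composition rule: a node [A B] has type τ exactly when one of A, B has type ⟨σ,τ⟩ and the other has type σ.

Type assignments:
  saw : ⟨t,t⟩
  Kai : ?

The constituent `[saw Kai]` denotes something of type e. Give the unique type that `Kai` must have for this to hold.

[saw Kai] must have type e. The sister saw has type ⟨t,t⟩; that is not a function onto e, so Kai must be the functor, of type ⟨⟨t,t⟩,e⟩.

⟨⟨t,t⟩,e⟩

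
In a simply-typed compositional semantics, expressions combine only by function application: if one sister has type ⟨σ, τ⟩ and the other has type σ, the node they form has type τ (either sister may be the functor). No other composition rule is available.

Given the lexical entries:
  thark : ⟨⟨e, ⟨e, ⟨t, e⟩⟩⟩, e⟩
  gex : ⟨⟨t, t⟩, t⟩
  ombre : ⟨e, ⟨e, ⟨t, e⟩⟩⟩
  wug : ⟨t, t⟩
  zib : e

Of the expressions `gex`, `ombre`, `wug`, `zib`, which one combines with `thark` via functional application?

gex : ⟨⟨t, t⟩, t⟩ — neither side's domain matches the other.
ombre — combines: thark : ⟨⟨e, ⟨e, ⟨t, e⟩⟩⟩, e⟩ takes ombre : ⟨e, ⟨e, ⟨t, e⟩⟩⟩ as argument, giving e.
wug : ⟨t, t⟩ — neither side's domain matches the other.
zib : e — neither side's domain matches the other.

ombre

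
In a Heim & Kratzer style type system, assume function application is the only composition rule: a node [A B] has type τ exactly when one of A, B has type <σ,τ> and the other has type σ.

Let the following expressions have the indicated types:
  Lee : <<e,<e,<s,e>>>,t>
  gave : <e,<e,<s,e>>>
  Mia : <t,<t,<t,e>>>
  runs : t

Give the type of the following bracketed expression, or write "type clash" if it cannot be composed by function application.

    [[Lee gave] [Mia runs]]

[Lee gave]: <<e,<e,<s,e>>>,t> applied to <e,<e,<s,e>>> yields t.
[Mia runs]: <t,<t,<t,e>>> applied to t yields <t,<t,e>>.
[[Lee gave] [Mia runs]]: <t,<t,e>> applied to t yields <t,e>.

<t,e>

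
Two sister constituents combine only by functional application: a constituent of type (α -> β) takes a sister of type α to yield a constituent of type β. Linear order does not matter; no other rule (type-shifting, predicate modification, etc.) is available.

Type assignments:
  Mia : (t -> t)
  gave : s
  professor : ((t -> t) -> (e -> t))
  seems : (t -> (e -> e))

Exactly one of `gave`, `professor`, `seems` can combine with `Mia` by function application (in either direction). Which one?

gave : s — does not combine with Mia.
professor — combines: professor : ((t -> t) -> (e -> t)) takes Mia : (t -> t) as argument, giving (e -> t).
seems : (t -> (e -> e)) — does not combine with Mia.

professor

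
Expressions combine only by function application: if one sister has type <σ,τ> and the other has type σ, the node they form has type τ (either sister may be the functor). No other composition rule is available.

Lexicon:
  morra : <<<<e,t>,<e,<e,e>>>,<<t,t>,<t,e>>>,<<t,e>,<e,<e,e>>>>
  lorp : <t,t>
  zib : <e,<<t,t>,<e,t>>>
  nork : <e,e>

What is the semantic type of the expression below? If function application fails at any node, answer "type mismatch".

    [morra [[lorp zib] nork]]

type mismatch

[lorp zib]: <t,t> and <e,<<t,t>,<e,t>>> cannot combine by function application — type clash.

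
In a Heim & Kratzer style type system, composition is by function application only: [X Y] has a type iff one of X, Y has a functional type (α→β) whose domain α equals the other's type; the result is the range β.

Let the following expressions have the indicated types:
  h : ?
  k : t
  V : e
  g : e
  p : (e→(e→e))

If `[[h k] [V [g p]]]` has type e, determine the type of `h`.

(t→(e→e))

[[h k] [V [g p]]] is required to be e. [V [g p]] : e cannot yield e as functor, so [h k] : (e→e).
[h k] is required to be (e→e). k : t cannot yield (e→e) as functor, so h : (t→(e→e)).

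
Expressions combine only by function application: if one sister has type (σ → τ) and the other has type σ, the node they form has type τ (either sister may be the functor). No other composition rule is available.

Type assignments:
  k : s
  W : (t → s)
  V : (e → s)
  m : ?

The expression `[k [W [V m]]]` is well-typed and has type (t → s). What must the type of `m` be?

[k [W [V m]]] is required to be (t → s). k : s cannot yield (t → s) as functor, so [W [V m]] : (s → (t → s)).
[W [V m]] is required to be (s → (t → s)). W : (t → s) cannot yield (s → (t → s)) as functor, so [V m] : ((t → s) → (s → (t → s))).
[V m] is required to be ((t → s) → (s → (t → s))). V : (e → s) cannot yield ((t → s) → (s → (t → s))) as functor, so m : ((e → s) → ((t → s) → (s → (t → s)))).

((e → s) → ((t → s) → (s → (t → s))))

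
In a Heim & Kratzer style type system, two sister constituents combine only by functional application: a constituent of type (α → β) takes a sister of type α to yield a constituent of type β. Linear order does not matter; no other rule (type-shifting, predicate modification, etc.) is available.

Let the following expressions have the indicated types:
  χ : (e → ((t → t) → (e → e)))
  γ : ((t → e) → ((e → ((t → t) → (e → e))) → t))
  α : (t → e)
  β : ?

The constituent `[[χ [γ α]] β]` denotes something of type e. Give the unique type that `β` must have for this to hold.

(t → e)

[[χ [γ α]] β] is required to be e. [χ [γ α]] : t cannot yield e as functor, so β : (t → e).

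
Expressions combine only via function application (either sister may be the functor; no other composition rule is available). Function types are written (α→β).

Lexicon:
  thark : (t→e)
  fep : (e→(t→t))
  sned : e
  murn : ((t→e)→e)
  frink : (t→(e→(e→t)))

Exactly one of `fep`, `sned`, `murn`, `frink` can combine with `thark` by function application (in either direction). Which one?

murn

fep : (e→(t→t)) — does not combine with thark.
sned : e — does not combine with thark.
murn — combines: murn : ((t→e)→e) takes thark : (t→e) as argument, giving e.
frink : (t→(e→(e→t))) — does not combine with thark.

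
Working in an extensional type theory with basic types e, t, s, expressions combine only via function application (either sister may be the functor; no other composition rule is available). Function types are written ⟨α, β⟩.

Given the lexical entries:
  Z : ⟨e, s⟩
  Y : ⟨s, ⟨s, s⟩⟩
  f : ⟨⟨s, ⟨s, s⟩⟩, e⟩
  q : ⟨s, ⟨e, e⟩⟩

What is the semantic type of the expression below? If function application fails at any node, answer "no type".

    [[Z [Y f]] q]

[Y f]: functor f : ⟨⟨s, ⟨s, s⟩⟩, e⟩, argument Y : ⟨s, ⟨s, s⟩⟩; result e.
[Z [Y f]]: functor Z : ⟨e, s⟩, argument [Y f] : e; result s.
[[Z [Y f]] q]: functor q : ⟨s, ⟨e, e⟩⟩, argument [Z [Y f]] : s; result ⟨e, e⟩.

⟨e, e⟩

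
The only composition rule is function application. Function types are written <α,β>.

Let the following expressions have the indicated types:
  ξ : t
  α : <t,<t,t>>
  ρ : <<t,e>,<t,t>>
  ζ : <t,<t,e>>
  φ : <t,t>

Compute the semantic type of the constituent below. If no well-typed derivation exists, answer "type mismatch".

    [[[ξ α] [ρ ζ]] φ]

type mismatch

[ξ α] — α of type <t,<t,t>> combines with ξ of type t: type <t,t>.
[ρ ζ]: <<t,e>,<t,t>> with <t,<t,e>> — neither is a function whose domain matches the other; composition fails here.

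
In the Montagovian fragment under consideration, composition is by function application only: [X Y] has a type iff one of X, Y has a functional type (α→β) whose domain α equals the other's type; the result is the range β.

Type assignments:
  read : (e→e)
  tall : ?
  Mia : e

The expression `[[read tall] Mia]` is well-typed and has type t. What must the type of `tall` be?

((e→e)→(e→t))

At [[read tall] Mia] (required: t): Mia is e, which is not a function with range t; hence [read tall] is the functor — type (e→t).
At [read tall] (required: (e→t)): read is (e→e), which is not a function with range (e→t); hence tall is the functor — type ((e→e)→(e→t)).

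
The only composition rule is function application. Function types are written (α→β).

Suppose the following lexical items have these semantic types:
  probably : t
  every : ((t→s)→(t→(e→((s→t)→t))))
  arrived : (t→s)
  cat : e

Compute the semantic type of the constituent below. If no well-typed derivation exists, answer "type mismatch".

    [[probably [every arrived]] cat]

[every arrived]: ((t→s)→(t→(e→((s→t)→t)))) applied to (t→s) yields (t→(e→((s→t)→t))).
[probably [every arrived]]: (t→(e→((s→t)→t))) applied to t yields (e→((s→t)→t)).
[[probably [every arrived]] cat]: (e→((s→t)→t)) applied to e yields ((s→t)→t).

((s→t)→t)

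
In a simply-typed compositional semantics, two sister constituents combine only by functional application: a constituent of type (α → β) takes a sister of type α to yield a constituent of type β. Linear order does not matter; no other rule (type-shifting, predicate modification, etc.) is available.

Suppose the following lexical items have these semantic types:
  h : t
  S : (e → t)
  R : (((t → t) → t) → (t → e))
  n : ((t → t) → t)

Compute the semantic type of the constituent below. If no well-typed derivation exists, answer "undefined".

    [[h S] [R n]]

At [h S]: neither t nor (e → t) can take the other as argument; the node is ill-typed.

undefined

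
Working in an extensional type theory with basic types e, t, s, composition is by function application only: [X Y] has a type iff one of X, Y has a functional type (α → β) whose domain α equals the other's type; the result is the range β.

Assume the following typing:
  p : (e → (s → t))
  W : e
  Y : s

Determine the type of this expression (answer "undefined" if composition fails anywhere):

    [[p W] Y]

t

[p W]: p is (e → (s → t)), W is e; result (s → t).
[[p W] Y]: [p W] is (s → t), Y is s; result t.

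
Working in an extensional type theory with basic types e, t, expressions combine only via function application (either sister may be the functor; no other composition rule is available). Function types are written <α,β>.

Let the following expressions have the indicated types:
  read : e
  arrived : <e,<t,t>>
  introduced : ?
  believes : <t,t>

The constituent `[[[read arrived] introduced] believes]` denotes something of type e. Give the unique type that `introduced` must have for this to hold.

<<t,t>,<<t,t>,e>>

[[[read arrived] introduced] believes] is required to be e. believes : <t,t> cannot yield e as functor, so [[read arrived] introduced] : <<t,t>,e>.
[[read arrived] introduced] is required to be <<t,t>,e>. [read arrived] : <t,t> cannot yield <<t,t>,e> as functor, so introduced : <<t,t>,<<t,t>,e>>.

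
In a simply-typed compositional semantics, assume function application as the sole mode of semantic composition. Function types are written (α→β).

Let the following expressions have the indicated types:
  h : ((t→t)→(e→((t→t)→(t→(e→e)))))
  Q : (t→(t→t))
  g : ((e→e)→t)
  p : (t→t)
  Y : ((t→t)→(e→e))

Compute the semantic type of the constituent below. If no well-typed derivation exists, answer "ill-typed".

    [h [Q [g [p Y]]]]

[p Y] — Y of type ((t→t)→(e→e)) combines with p of type (t→t): type (e→e).
[g [p Y]] — g of type ((e→e)→t) combines with [p Y] of type (e→e): type t.
[Q [g [p Y]]] — Q of type (t→(t→t)) combines with [g [p Y]] of type t: type (t→t).
[h [Q [g [p Y]]]] — h of type ((t→t)→(e→((t→t)→(t→(e→e))))) combines with [Q [g [p Y]]] of type (t→t): type (e→((t→t)→(t→(e→e)))).

(e→((t→t)→(t→(e→e))))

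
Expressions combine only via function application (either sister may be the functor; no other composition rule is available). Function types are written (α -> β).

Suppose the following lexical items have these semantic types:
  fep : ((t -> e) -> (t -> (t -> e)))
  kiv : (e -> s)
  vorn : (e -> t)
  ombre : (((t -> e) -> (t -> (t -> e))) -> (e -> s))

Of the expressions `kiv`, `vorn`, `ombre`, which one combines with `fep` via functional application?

kiv : (e -> s) — neither side's domain matches the other.
vorn : (e -> t) — neither side's domain matches the other.
ombre — combines: ombre : (((t -> e) -> (t -> (t -> e))) -> (e -> s)) takes fep : ((t -> e) -> (t -> (t -> e))) as argument, giving (e -> s).

ombre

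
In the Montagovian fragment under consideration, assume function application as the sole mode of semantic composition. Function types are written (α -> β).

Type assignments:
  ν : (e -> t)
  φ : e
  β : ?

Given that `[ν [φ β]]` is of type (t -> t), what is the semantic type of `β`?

(e -> ((e -> t) -> (t -> t)))

[ν [φ β]] is required to be (t -> t). ν : (e -> t) cannot yield (t -> t) as functor, so [φ β] : ((e -> t) -> (t -> t)).
[φ β] is required to be ((e -> t) -> (t -> t)). φ : e cannot yield ((e -> t) -> (t -> t)) as functor, so β : (e -> ((e -> t) -> (t -> t))).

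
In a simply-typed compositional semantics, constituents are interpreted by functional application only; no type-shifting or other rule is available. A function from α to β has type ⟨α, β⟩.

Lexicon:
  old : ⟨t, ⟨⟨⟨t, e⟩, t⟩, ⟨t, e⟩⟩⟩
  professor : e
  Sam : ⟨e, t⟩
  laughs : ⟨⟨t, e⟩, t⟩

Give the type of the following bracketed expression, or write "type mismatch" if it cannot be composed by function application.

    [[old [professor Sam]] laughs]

At [professor Sam], Sam : ⟨e, t⟩ takes professor : e, giving t.
At [old [professor Sam]], old : ⟨t, ⟨⟨⟨t, e⟩, t⟩, ⟨t, e⟩⟩⟩ takes [professor Sam] : t, giving ⟨⟨⟨t, e⟩, t⟩, ⟨t, e⟩⟩.
At [[old [professor Sam]] laughs], [old [professor Sam]] : ⟨⟨⟨t, e⟩, t⟩, ⟨t, e⟩⟩ takes laughs : ⟨⟨t, e⟩, t⟩, giving ⟨t, e⟩.

⟨t, e⟩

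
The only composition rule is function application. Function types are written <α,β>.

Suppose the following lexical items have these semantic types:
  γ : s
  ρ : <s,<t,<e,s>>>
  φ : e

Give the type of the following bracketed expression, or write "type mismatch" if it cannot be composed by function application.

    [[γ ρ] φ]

type mismatch

[γ ρ]: functor ρ : <s,<t,<e,s>>>, argument γ : s; result <t,<e,s>>.
At [[γ ρ] φ]: neither <t,<e,s>> nor e can take the other as argument; the node is ill-typed.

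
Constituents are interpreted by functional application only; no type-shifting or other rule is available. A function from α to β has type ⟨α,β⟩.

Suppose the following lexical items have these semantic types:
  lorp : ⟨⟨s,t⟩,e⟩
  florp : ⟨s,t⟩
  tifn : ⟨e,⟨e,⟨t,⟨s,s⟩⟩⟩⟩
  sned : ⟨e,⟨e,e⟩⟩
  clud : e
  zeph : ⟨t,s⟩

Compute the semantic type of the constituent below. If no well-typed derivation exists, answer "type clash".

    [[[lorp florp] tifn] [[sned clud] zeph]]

[lorp florp]: functor lorp : ⟨⟨s,t⟩,e⟩, argument florp : ⟨s,t⟩; result e.
[[lorp florp] tifn]: functor tifn : ⟨e,⟨e,⟨t,⟨s,s⟩⟩⟩⟩, argument [lorp florp] : e; result ⟨e,⟨t,⟨s,s⟩⟩⟩.
[sned clud]: functor sned : ⟨e,⟨e,e⟩⟩, argument clud : e; result ⟨e,e⟩.
[[sned clud] zeph]: ⟨e,e⟩ and ⟨t,s⟩ cannot combine by function application — type clash.

type clash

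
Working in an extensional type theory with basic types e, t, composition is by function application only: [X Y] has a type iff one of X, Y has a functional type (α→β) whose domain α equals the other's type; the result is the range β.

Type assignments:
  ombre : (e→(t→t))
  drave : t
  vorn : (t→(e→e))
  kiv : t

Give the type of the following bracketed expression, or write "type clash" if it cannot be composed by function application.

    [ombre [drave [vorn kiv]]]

At [vorn kiv], vorn : (t→(e→e)) takes kiv : t, giving (e→e).
At [drave [vorn kiv]]: neither t nor (e→e) can take the other as argument; the node is ill-typed.

type clash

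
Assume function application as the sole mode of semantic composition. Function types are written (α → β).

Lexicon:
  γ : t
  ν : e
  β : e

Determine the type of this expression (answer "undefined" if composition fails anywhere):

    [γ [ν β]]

undefined

[ν β]: e and e cannot combine by function application — type clash.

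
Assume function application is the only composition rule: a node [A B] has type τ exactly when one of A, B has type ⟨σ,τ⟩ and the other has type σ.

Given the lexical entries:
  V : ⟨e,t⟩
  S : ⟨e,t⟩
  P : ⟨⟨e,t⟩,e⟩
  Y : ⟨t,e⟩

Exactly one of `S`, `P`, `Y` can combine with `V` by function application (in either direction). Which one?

P

S : ⟨e,t⟩ — no; V wants e, and S wants e.
P — combines: P : ⟨⟨e,t⟩,e⟩ takes V : ⟨e,t⟩ as argument, giving e.
Y : ⟨t,e⟩ — no; V wants e, and Y wants t.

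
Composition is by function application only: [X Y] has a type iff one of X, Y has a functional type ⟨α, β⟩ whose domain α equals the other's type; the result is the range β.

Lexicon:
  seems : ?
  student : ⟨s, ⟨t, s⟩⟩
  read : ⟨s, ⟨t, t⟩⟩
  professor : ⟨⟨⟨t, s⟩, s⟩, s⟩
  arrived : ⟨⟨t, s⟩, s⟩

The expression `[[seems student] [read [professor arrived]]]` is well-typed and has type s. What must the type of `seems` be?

[[seems student] [read [professor arrived]]] is required to be s. [read [professor arrived]] : ⟨t, t⟩ cannot yield s as functor, so [seems student] : ⟨⟨t, t⟩, s⟩.
[seems student] is required to be ⟨⟨t, t⟩, s⟩. student : ⟨s, ⟨t, s⟩⟩ cannot yield ⟨⟨t, t⟩, s⟩ as functor, so seems : ⟨⟨s, ⟨t, s⟩⟩, ⟨⟨t, t⟩, s⟩⟩.

⟨⟨s, ⟨t, s⟩⟩, ⟨⟨t, t⟩, s⟩⟩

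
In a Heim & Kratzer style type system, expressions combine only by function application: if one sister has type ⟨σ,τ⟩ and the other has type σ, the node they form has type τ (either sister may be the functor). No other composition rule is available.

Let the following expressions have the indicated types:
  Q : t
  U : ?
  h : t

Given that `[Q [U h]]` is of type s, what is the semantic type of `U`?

[Q [U h]] must have type s. The sister Q has type t; that is not a function onto s, so [U h] must be the functor, of type ⟨t,s⟩.
[U h] must have type ⟨t,s⟩. The sister h has type t; that is not a function onto ⟨t,s⟩, so U must be the functor, of type ⟨t,⟨t,s⟩⟩.

⟨t,⟨t,s⟩⟩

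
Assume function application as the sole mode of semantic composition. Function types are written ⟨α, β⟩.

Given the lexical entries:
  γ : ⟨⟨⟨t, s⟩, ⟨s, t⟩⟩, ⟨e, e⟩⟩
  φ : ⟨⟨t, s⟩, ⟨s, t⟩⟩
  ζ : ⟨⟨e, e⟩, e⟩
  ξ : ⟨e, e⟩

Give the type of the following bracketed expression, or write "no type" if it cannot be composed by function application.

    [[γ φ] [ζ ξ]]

e

At [γ φ], γ : ⟨⟨⟨t, s⟩, ⟨s, t⟩⟩, ⟨e, e⟩⟩ takes φ : ⟨⟨t, s⟩, ⟨s, t⟩⟩, giving ⟨e, e⟩.
At [ζ ξ], ζ : ⟨⟨e, e⟩, e⟩ takes ξ : ⟨e, e⟩, giving e.
At [[γ φ] [ζ ξ]], [γ φ] : ⟨e, e⟩ takes [ζ ξ] : e, giving e.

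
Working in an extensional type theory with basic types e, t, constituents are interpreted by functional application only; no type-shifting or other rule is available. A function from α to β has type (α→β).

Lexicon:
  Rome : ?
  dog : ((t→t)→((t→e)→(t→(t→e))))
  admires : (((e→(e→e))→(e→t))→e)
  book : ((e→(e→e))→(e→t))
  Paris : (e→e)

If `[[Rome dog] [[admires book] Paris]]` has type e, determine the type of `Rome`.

At [[Rome dog] [[admires book] Paris]] (required: e): [[admires book] Paris] is e, which is not a function with range e; hence [Rome dog] is the functor — type (e→e).
At [Rome dog] (required: (e→e)): dog is ((t→t)→((t→e)→(t→(t→e)))), which is not a function with range (e→e); hence Rome is the functor — type (((t→t)→((t→e)→(t→(t→e))))→(e→e)).

(((t→t)→((t→e)→(t→(t→e))))→(e→e))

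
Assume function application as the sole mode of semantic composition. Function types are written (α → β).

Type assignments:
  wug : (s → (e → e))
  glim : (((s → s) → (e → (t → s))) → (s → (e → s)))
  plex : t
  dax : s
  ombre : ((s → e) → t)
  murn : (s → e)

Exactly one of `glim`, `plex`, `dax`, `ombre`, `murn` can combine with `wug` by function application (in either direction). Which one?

dax

glim : (((s → s) → (e → (t → s))) → (s → (e → s))) — neither side's domain matches the other.
plex : t — neither side's domain matches the other.
dax — combines: wug : (s → (e → e)) takes dax : s as argument, giving (e → e).
ombre : ((s → e) → t) — neither side's domain matches the other.
murn : (s → e) — neither side's domain matches the other.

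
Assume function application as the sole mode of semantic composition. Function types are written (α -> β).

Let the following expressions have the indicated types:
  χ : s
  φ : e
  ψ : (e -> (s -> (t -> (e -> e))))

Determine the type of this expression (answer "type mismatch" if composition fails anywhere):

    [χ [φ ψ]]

[φ ψ]: ψ is (e -> (s -> (t -> (e -> e)))), φ is e; result (s -> (t -> (e -> e))).
[χ [φ ψ]]: [φ ψ] is (s -> (t -> (e -> e))), χ is s; result (t -> (e -> e)).

(t -> (e -> e))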